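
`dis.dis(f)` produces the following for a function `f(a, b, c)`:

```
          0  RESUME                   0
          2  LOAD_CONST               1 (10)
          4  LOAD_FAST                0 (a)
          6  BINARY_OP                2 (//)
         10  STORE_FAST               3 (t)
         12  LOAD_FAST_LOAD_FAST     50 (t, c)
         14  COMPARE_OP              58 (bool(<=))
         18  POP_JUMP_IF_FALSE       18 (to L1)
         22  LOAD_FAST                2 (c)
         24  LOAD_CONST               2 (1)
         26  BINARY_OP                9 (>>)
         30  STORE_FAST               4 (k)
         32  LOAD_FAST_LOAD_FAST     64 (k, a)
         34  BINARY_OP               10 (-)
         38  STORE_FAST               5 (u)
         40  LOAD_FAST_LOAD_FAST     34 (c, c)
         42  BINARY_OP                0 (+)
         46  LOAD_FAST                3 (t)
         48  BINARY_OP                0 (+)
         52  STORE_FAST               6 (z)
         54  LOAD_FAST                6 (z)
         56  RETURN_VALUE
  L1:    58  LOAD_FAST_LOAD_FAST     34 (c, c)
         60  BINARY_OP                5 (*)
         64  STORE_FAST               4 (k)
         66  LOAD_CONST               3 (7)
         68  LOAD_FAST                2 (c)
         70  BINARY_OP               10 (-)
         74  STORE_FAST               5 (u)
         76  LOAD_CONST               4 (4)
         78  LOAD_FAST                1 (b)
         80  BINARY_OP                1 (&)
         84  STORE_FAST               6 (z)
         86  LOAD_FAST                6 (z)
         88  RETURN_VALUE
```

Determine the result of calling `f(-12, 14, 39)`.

77

LOAD_CONST → push 10. Stack: [10]
LOAD_FAST a → push -12. Stack: [10, -12]
BINARY_OP // → 10 // -12 = -1. Stack: [-1]
STORE_FAST t → t=-1. Stack: []
LOAD_FAST_LOAD_FAST t,c → push -1,39. Stack: [-1, 39]
COMPARE_OP bool(<=) → -1 vs 39 = True. Stack: [True]
POP_JUMP_IF_FALSE → pop True; no jump. Stack: []
LOAD_FAST c → push 39. Stack: [39]
LOAD_CONST → push 1. Stack: [39, 1]
BINARY_OP >> → 39 >> 1 = 19. Stack: [19]
STORE_FAST k → k=19. Stack: []
LOAD_FAST_LOAD_FAST k,a → push 19,-12. Stack: [19, -12]
BINARY_OP - → 19 - -12 = 31. Stack: [31]
STORE_FAST u → u=31. Stack: []
LOAD_FAST_LOAD_FAST c,c → push 39,39. Stack: [39, 39]
BINARY_OP + → 39 + 39 = 78. Stack: [78]
LOAD_FAST t → push -1. Stack: [78, -1]
BINARY_OP + → 78 + -1 = 77. Stack: [77]
STORE_FAST z → z=77. Stack: []
LOAD_FAST z → push 77. Stack: [77]
RETURN_VALUE → return 77.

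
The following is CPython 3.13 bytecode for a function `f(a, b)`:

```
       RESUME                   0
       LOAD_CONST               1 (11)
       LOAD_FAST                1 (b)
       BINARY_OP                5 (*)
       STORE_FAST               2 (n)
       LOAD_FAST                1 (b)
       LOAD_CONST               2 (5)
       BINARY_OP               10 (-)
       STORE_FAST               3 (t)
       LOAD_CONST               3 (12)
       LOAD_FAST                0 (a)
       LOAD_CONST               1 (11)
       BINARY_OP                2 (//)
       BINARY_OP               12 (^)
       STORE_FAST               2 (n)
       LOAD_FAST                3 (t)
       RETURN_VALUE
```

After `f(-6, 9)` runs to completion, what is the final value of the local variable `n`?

LOAD_CONST → push 11. Stack: [11]
LOAD_FAST b → push 9. Stack: [11, 9]
BINARY_OP * → 11 * 9 = 99. Stack: [99]
STORE_FAST n → n=99. Stack: []
LOAD_FAST b → push 9. Stack: [9]
LOAD_CONST → push 5. Stack: [9, 5]
BINARY_OP - → 9 - 5 = 4. Stack: [4]
STORE_FAST t → t=4. Stack: []
LOAD_CONST → push 12. Stack: [12]
LOAD_FAST a → push -6. Stack: [12, -6]
LOAD_CONST → push 11. Stack: [12, -6, 11]
BINARY_OP // → -6 // 11 = -1. Stack: [12, -1]
BINARY_OP ^ → 12 ^ -1 = -13. Stack: [-13]
STORE_FAST n → n=-13. Stack: []
LOAD_FAST t → push 4. Stack: [4]
RETURN_VALUE → return 4.

-13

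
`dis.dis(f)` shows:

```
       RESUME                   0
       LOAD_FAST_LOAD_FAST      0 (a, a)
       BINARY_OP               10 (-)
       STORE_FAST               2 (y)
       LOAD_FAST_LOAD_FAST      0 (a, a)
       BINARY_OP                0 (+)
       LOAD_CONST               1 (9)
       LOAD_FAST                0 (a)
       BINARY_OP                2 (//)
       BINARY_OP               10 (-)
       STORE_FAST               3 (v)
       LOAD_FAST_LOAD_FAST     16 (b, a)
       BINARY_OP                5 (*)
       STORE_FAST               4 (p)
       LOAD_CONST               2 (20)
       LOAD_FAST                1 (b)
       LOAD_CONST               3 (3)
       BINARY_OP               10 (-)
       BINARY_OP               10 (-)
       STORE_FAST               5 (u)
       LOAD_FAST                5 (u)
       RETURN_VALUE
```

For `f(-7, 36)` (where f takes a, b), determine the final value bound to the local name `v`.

LOAD_FAST_LOAD_FAST a,a → push -7,-7. Stack: [-7, -7]
BINARY_OP - → -7 - -7 = 0. Stack: [0]
STORE_FAST y → y=0. Stack: []
LOAD_FAST_LOAD_FAST a,a → push -7,-7. Stack: [-7, -7]
BINARY_OP + → -7 + -7 = -14. Stack: [-14]
LOAD_CONST → push 9. Stack: [-14, 9]
LOAD_FAST a → push -7. Stack: [-14, 9, -7]
BINARY_OP // → 9 // -7 = -2. Stack: [-14, -2]
BINARY_OP - → -14 - -2 = -12. Stack: [-12]
STORE_FAST v → v=-12. Stack: []
LOAD_FAST_LOAD_FAST b,a → push 36,-7. Stack: [36, -7]
BINARY_OP * → 36 * -7 = -252. Stack: [-252]
STORE_FAST p → p=-252. Stack: []
LOAD_CONST → push 20. Stack: [20]
LOAD_FAST b → push 36. Stack: [20, 36]
LOAD_CONST → push 3. Stack: [20, 36, 3]
BINARY_OP - → 36 - 3 = 33. Stack: [20, 33]
BINARY_OP - → 20 - 33 = -13. Stack: [-13]
STORE_FAST u → u=-13. Stack: []
LOAD_FAST u → push -13. Stack: [-13]
RETURN_VALUE → return -13.

-12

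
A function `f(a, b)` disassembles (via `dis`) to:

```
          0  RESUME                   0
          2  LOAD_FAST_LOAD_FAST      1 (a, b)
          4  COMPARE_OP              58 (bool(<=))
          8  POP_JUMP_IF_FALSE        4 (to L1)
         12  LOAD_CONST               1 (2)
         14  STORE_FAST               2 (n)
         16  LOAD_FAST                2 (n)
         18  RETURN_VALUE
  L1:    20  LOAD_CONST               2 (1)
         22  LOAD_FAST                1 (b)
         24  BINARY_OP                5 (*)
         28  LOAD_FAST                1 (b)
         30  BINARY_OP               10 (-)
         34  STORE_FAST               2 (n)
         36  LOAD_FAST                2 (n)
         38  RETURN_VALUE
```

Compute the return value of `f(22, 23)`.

LOAD_FAST_LOAD_FAST a,b → push 22,23. Stack: [22, 23]
COMPARE_OP bool(<=) → 22 vs 23 = True. Stack: [True]
POP_JUMP_IF_FALSE → pop True; no jump. Stack: []
LOAD_CONST → push 2. Stack: [2]
STORE_FAST n → n=2. Stack: []
LOAD_FAST n → push 2. Stack: [2]
RETURN_VALUE → return 2.

2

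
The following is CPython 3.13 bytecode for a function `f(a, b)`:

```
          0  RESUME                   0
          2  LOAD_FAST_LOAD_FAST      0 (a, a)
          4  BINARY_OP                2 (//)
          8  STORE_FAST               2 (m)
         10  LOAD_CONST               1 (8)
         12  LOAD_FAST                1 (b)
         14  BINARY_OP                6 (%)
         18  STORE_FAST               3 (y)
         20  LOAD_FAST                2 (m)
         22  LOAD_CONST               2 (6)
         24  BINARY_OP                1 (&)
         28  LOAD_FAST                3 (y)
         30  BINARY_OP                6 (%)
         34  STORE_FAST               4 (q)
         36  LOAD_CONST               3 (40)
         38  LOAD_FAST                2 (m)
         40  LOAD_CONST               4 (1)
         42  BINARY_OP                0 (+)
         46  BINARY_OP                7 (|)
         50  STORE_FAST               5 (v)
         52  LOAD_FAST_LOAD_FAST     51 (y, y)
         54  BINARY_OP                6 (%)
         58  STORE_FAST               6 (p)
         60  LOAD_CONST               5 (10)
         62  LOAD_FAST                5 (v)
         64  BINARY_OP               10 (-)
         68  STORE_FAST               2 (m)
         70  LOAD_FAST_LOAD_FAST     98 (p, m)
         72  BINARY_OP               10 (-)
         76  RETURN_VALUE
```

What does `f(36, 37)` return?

32

LOAD_FAST_LOAD_FAST a,a → push 36,36. Stack: [36, 36]
BINARY_OP // → 36 // 36 = 1. Stack: [1]
STORE_FAST m → m=1. Stack: []
LOAD_CONST → push 8. Stack: [8]
LOAD_FAST b → push 37. Stack: [8, 37]
BINARY_OP % → 8 % 37 = 8. Stack: [8]
STORE_FAST y → y=8. Stack: []
LOAD_FAST m → push 1. Stack: [1]
LOAD_CONST → push 6. Stack: [1, 6]
BINARY_OP & → 1 & 6 = 0. Stack: [0]
LOAD_FAST y → push 8. Stack: [0, 8]
BINARY_OP % → 0 % 8 = 0. Stack: [0]
STORE_FAST q → q=0. Stack: []
LOAD_CONST → push 40. Stack: [40]
LOAD_FAST m → push 1. Stack: [40, 1]
LOAD_CONST → push 1. Stack: [40, 1, 1]
BINARY_OP + → 1 + 1 = 2. Stack: [40, 2]
BINARY_OP | → 40 | 2 = 42. Stack: [42]
STORE_FAST v → v=42. Stack: []
LOAD_FAST_LOAD_FAST y,y → push 8,8. Stack: [8, 8]
BINARY_OP % → 8 % 8 = 0. Stack: [0]
STORE_FAST p → p=0. Stack: []
LOAD_CONST → push 10. Stack: [10]
LOAD_FAST v → push 42. Stack: [10, 42]
BINARY_OP - → 10 - 42 = -32. Stack: [-32]
STORE_FAST m → m=-32. Stack: []
LOAD_FAST_LOAD_FAST p,m → push 0,-32. Stack: [0, -32]
BINARY_OP - → 0 - -32 = 32. Stack: [32]
RETURN_VALUE → return 32.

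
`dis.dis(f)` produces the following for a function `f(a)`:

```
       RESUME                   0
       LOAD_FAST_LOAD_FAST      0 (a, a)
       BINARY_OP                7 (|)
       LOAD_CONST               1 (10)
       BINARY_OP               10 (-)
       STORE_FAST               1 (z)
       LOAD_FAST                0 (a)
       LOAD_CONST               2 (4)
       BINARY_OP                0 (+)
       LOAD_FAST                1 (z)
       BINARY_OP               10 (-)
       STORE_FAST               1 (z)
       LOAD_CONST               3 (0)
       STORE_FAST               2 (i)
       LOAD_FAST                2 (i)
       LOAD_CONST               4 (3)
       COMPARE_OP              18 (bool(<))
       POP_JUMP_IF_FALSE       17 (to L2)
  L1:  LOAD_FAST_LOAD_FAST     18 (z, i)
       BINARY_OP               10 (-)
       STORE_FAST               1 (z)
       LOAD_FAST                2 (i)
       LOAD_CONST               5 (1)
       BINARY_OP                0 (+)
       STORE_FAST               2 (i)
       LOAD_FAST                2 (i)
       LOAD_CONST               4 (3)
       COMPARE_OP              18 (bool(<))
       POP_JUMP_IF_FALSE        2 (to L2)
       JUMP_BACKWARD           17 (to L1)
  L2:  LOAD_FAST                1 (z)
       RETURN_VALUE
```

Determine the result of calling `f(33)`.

LOAD_FAST_LOAD_FAST a,a → push 33,33. Stack: [33, 33]
BINARY_OP | → 33 | 33 = 33. Stack: [33]
LOAD_CONST → push 10. Stack: [33, 10]
BINARY_OP - → 33 - 10 = 23. Stack: [23]
STORE_FAST z → z=23. Stack: []
LOAD_FAST a → push 33. Stack: [33]
LOAD_CONST → push 4. Stack: [33, 4]
BINARY_OP + → 33 + 4 = 37. Stack: [37]
LOAD_FAST z → push 23. Stack: [37, 23]
BINARY_OP - → 37 - 23 = 14. Stack: [14]
STORE_FAST z → z=14. Stack: []
LOAD_CONST → push 0. Stack: [0]
STORE_FAST i → i=0. Stack: []
LOAD_FAST i → push 0. Stack: [0]
LOAD_CONST → push 3. Stack: [0, 3]
COMPARE_OP bool(<) → 0 vs 3 = True. Stack: [True]
POP_JUMP_IF_FALSE → pop True; no jump. Stack: []
LOAD_FAST_LOAD_FAST z,i → push 14,0. Stack: [14, 0]
BINARY_OP - → 14 - 0 = 14. Stack: [14]
STORE_FAST z → z=14. Stack: []
LOAD_FAST i → push 0. Stack: [0]
LOAD_CONST → push 1. Stack: [0, 1]
BINARY_OP + → 0 + 1 = 1. Stack: [1]
STORE_FAST i → i=1. Stack: []
LOAD_FAST i → push 1. Stack: [1]
LOAD_CONST → push 3. Stack: [1, 3]
COMPARE_OP bool(<) → 1 vs 3 = True. Stack: [True]
POP_JUMP_IF_FALSE → pop True; no jump. Stack: []
LOAD_FAST_LOAD_FAST z,i → push 14,1. Stack: [14, 1]
BINARY_OP - → 14 - 1 = 13. Stack: [13]
STORE_FAST z → z=13. Stack: []
LOAD_FAST i → push 1. Stack: [1]
LOAD_CONST → push 1. Stack: [1, 1]
BINARY_OP + → 1 + 1 = 2. Stack: [2]
STORE_FAST i → i=2. Stack: []
LOAD_FAST i → push 2. Stack: [2]
LOAD_CONST → push 3. Stack: [2, 3]
COMPARE_OP bool(<) → 2 vs 3 = True. Stack: [True]
POP_JUMP_IF_FALSE → pop True; no jump. Stack: []
LOAD_FAST_LOAD_FAST z,i → push 13,2. Stack: [13, 2]
BINARY_OP - → 13 - 2 = 11. Stack: [11]
STORE_FAST z → z=11. Stack: []
LOAD_FAST i → push 2. Stack: [2]
LOAD_CONST → push 1. Stack: [2, 1]
BINARY_OP + → 2 + 1 = 3. Stack: [3]
STORE_FAST i → i=3. Stack: []
LOAD_FAST i → push 3. Stack: [3]
LOAD_CONST → push 3. Stack: [3, 3]
COMPARE_OP bool(<) → 3 vs 3 = False. Stack: [False]
POP_JUMP_IF_FALSE → pop False; jump. Stack: []
LOAD_FAST z → push 11. Stack: [11]
RETURN_VALUE → return 11.

11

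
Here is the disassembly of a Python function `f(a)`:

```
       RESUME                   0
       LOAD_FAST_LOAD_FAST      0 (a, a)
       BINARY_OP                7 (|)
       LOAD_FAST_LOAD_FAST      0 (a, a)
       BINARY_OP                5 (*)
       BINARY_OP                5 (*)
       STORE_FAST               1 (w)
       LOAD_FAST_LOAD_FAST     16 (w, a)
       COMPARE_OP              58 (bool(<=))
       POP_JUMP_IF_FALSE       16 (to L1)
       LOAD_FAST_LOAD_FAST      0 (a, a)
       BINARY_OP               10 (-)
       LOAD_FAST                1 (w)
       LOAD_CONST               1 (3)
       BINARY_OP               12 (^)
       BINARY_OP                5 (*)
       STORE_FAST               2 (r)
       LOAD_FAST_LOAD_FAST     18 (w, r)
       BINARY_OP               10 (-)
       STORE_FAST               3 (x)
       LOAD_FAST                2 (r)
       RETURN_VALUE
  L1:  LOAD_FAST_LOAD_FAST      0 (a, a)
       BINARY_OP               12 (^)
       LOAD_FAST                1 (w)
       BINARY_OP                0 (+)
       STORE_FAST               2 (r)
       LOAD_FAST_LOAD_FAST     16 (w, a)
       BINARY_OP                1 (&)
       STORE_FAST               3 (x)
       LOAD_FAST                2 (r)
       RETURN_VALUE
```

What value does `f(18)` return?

LOAD_FAST_LOAD_FAST a,a → push 18,18. Stack: [18, 18]
BINARY_OP | → 18 | 18 = 18. Stack: [18]
LOAD_FAST_LOAD_FAST a,a → push 18,18. Stack: [18, 18, 18]
BINARY_OP * → 18 * 18 = 324. Stack: [18, 324]
BINARY_OP * → 18 * 324 = 5832. Stack: [5832]
STORE_FAST w → w=5832. Stack: []
LOAD_FAST_LOAD_FAST w,a → push 5832,18. Stack: [5832, 18]
COMPARE_OP bool(<=) → 5832 vs 18 = False. Stack: [False]
POP_JUMP_IF_FALSE → pop False; jump. Stack: []
LOAD_FAST_LOAD_FAST a,a → push 18,18. Stack: [18, 18]
BINARY_OP ^ → 18 ^ 18 = 0. Stack: [0]
LOAD_FAST w → push 5832. Stack: [0, 5832]
BINARY_OP + → 0 + 5832 = 5832. Stack: [5832]
STORE_FAST r → r=5832. Stack: []
LOAD_FAST_LOAD_FAST w,a → push 5832,18. Stack: [5832, 18]
BINARY_OP & → 5832 & 18 = 0. Stack: [0]
STORE_FAST x → x=0. Stack: []
LOAD_FAST r → push 5832. Stack: [5832]
RETURN_VALUE → return 5832.

5832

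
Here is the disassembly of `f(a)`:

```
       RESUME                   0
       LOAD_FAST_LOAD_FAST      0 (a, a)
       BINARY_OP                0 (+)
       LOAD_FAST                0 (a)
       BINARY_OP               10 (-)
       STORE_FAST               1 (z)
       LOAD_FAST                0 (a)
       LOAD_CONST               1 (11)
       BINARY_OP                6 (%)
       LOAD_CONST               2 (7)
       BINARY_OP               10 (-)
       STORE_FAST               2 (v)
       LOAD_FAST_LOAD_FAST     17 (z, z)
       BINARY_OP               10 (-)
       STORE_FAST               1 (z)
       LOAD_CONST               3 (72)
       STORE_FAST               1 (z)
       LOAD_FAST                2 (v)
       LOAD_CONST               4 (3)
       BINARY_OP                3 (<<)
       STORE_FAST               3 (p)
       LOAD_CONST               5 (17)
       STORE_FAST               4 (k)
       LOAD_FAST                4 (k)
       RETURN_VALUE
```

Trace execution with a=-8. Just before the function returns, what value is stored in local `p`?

LOAD_FAST_LOAD_FAST a,a → push -8,-8. Stack: [-8, -8]
BINARY_OP + → -8 + -8 = -16. Stack: [-16]
LOAD_FAST a → push -8. Stack: [-16, -8]
BINARY_OP - → -16 - -8 = -8. Stack: [-8]
STORE_FAST z → z=-8. Stack: []
LOAD_FAST a → push -8. Stack: [-8]
LOAD_CONST → push 11. Stack: [-8, 11]
BINARY_OP % → -8 % 11 = 3. Stack: [3]
LOAD_CONST → push 7. Stack: [3, 7]
BINARY_OP - → 3 - 7 = -4. Stack: [-4]
STORE_FAST v → v=-4. Stack: []
LOAD_FAST_LOAD_FAST z,z → push -8,-8. Stack: [-8, -8]
BINARY_OP - → -8 - -8 = 0. Stack: [0]
STORE_FAST z → z=0. Stack: []
LOAD_CONST → push 72. Stack: [72]
STORE_FAST z → z=72. Stack: []
LOAD_FAST v → push -4. Stack: [-4]
LOAD_CONST → push 3. Stack: [-4, 3]
BINARY_OP << → -4 << 3 = -32. Stack: [-32]
STORE_FAST p → p=-32. Stack: []
LOAD_CONST → push 17. Stack: [17]
STORE_FAST k → k=17. Stack: []
LOAD_FAST k → push 17. Stack: [17]
RETURN_VALUE → return 17.

-32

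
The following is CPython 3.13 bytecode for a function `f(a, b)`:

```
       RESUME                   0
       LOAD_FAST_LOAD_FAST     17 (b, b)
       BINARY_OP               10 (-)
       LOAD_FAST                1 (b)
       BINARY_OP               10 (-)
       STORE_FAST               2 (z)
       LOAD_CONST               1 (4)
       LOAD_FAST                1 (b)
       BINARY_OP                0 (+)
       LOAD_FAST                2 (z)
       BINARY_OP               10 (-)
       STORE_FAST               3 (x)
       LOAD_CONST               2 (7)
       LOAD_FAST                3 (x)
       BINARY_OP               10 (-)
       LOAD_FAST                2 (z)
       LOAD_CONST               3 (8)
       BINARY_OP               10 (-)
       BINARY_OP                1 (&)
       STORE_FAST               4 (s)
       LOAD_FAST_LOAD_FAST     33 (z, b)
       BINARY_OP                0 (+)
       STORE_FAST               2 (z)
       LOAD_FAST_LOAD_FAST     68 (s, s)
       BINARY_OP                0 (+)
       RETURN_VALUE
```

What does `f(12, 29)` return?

LOAD_FAST_LOAD_FAST b,b → push 29,29. Stack: [29, 29]
BINARY_OP - → 29 - 29 = 0. Stack: [0]
LOAD_FAST b → push 29. Stack: [0, 29]
BINARY_OP - → 0 - 29 = -29. Stack: [-29]
STORE_FAST z → z=-29. Stack: []
LOAD_CONST → push 4. Stack: [4]
LOAD_FAST b → push 29. Stack: [4, 29]
BINARY_OP + → 4 + 29 = 33. Stack: [33]
LOAD_FAST z → push -29. Stack: [33, -29]
BINARY_OP - → 33 - -29 = 62. Stack: [62]
STORE_FAST x → x=62. Stack: []
LOAD_CONST → push 7. Stack: [7]
LOAD_FAST x → push 62. Stack: [7, 62]
BINARY_OP - → 7 - 62 = -55. Stack: [-55]
LOAD_FAST z → push -29. Stack: [-55, -29]
LOAD_CONST → push 8. Stack: [-55, -29, 8]
BINARY_OP - → -29 - 8 = -37. Stack: [-55, -37]
BINARY_OP & → -55 & -37 = -55. Stack: [-55]
STORE_FAST s → s=-55. Stack: []
LOAD_FAST_LOAD_FAST z,b → push -29,29. Stack: [-29, 29]
BINARY_OP + → -29 + 29 = 0. Stack: [0]
STORE_FAST z → z=0. Stack: []
LOAD_FAST_LOAD_FAST s,s → push -55,-55. Stack: [-55, -55]
BINARY_OP + → -55 + -55 = -110. Stack: [-110]
RETURN_VALUE → return -110.

-110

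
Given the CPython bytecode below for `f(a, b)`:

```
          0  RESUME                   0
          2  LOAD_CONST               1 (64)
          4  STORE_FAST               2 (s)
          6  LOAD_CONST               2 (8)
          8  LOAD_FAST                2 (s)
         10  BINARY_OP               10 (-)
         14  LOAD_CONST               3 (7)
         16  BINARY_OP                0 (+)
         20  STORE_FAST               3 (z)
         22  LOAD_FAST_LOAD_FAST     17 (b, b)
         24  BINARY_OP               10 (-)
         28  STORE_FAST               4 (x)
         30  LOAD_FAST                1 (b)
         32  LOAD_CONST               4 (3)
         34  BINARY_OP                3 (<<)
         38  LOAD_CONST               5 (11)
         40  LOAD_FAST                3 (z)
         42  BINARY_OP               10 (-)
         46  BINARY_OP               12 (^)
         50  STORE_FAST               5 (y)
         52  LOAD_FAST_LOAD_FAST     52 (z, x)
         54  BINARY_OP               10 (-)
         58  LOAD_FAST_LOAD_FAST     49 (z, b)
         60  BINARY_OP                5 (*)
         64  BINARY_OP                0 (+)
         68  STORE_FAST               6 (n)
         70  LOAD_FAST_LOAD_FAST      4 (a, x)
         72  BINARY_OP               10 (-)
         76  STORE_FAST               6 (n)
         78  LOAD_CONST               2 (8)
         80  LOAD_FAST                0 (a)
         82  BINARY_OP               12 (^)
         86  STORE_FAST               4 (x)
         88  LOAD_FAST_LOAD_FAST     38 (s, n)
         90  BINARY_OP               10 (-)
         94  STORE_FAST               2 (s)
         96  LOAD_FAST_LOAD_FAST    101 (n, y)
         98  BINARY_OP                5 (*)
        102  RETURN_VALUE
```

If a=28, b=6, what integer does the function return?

LOAD_CONST → push 64. Stack: [64]
STORE_FAST s → s=64. Stack: []
LOAD_CONST → push 8. Stack: [8]
LOAD_FAST s → push 64. Stack: [8, 64]
BINARY_OP - → 8 - 64 = -56. Stack: [-56]
LOAD_CONST → push 7. Stack: [-56, 7]
BINARY_OP + → -56 + 7 = -49. Stack: [-49]
STORE_FAST z → z=-49. Stack: []
LOAD_FAST_LOAD_FAST b,b → push 6,6. Stack: [6, 6]
BINARY_OP - → 6 - 6 = 0. Stack: [0]
STORE_FAST x → x=0. Stack: []
LOAD_FAST b → push 6. Stack: [6]
LOAD_CONST → push 3. Stack: [6, 3]
BINARY_OP << → 6 << 3 = 48. Stack: [48]
LOAD_CONST → push 11. Stack: [48, 11]
LOAD_FAST z → push -49. Stack: [48, 11, -49]
BINARY_OP - → 11 - -49 = 60. Stack: [48, 60]
BINARY_OP ^ → 48 ^ 60 = 12. Stack: [12]
STORE_FAST y → y=12. Stack: []
LOAD_FAST_LOAD_FAST z,x → push -49,0. Stack: [-49, 0]
BINARY_OP - → -49 - 0 = -49. Stack: [-49]
LOAD_FAST_LOAD_FAST z,b → push -49,6. Stack: [-49, -49, 6]
BINARY_OP * → -49 * 6 = -294. Stack: [-49, -294]
BINARY_OP + → -49 + -294 = -343. Stack: [-343]
STORE_FAST n → n=-343. Stack: []
LOAD_FAST_LOAD_FAST a,x → push 28,0. Stack: [28, 0]
BINARY_OP - → 28 - 0 = 28. Stack: [28]
STORE_FAST n → n=28. Stack: []
LOAD_CONST → push 8. Stack: [8]
LOAD_FAST a → push 28. Stack: [8, 28]
BINARY_OP ^ → 8 ^ 28 = 20. Stack: [20]
STORE_FAST x → x=20. Stack: []
LOAD_FAST_LOAD_FAST s,n → push 64,28. Stack: [64, 28]
BINARY_OP - → 64 - 28 = 36. Stack: [36]
STORE_FAST s → s=36. Stack: []
LOAD_FAST_LOAD_FAST n,y → push 28,12. Stack: [28, 12]
BINARY_OP * → 28 * 12 = 336. Stack: [336]
RETURN_VALUE → return 336.

336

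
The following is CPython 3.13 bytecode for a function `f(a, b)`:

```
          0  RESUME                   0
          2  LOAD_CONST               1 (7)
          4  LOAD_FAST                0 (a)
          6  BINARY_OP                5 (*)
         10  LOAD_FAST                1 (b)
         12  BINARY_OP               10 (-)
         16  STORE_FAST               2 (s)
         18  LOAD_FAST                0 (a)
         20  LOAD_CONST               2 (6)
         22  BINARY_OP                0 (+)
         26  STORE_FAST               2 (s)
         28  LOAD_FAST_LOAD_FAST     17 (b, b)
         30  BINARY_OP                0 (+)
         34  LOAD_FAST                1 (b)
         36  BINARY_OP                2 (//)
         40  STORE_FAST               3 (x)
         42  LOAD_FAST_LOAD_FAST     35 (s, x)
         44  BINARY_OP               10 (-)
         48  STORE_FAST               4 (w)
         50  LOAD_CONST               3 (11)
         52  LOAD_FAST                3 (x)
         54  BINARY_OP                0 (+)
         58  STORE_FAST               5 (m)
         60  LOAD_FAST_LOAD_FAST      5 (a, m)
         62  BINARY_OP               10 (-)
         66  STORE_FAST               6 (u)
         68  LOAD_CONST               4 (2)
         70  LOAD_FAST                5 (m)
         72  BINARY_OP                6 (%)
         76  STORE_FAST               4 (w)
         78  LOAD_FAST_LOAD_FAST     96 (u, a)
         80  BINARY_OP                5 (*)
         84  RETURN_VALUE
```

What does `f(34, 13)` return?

LOAD_CONST → push 7. Stack: [7]
LOAD_FAST a → push 34. Stack: [7, 34]
BINARY_OP * → 7 * 34 = 238. Stack: [238]
LOAD_FAST b → push 13. Stack: [238, 13]
BINARY_OP - → 238 - 13 = 225. Stack: [225]
STORE_FAST s → s=225. Stack: []
LOAD_FAST a → push 34. Stack: [34]
LOAD_CONST → push 6. Stack: [34, 6]
BINARY_OP + → 34 + 6 = 40. Stack: [40]
STORE_FAST s → s=40. Stack: []
LOAD_FAST_LOAD_FAST b,b → push 13,13. Stack: [13, 13]
BINARY_OP + → 13 + 13 = 26. Stack: [26]
LOAD_FAST b → push 13. Stack: [26, 13]
BINARY_OP // → 26 // 13 = 2. Stack: [2]
STORE_FAST x → x=2. Stack: []
LOAD_FAST_LOAD_FAST s,x → push 40,2. Stack: [40, 2]
BINARY_OP - → 40 - 2 = 38. Stack: [38]
STORE_FAST w → w=38. Stack: []
LOAD_CONST → push 11. Stack: [11]
LOAD_FAST x → push 2. Stack: [11, 2]
BINARY_OP + → 11 + 2 = 13. Stack: [13]
STORE_FAST m → m=13. Stack: []
LOAD_FAST_LOAD_FAST a,m → push 34,13. Stack: [34, 13]
BINARY_OP - → 34 - 13 = 21. Stack: [21]
STORE_FAST u → u=21. Stack: []
LOAD_CONST → push 2. Stack: [2]
LOAD_FAST m → push 13. Stack: [2, 13]
BINARY_OP % → 2 % 13 = 2. Stack: [2]
STORE_FAST w → w=2. Stack: []
LOAD_FAST_LOAD_FAST u,a → push 21,34. Stack: [21, 34]
BINARY_OP * → 21 * 34 = 714. Stack: [714]
RETURN_VALUE → return 714.

714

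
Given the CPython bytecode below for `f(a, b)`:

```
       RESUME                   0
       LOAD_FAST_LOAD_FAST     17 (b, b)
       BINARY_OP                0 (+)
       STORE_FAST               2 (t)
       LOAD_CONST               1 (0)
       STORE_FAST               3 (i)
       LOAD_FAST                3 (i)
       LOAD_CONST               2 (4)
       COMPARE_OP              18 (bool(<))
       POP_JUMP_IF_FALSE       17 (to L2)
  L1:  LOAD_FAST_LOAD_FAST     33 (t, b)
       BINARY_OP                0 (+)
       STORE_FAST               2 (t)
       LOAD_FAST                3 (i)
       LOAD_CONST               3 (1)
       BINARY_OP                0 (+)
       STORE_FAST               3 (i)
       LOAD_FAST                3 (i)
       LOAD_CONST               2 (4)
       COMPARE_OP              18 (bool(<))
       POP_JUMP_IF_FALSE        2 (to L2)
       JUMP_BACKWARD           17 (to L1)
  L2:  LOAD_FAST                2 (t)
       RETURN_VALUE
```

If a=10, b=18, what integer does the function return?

108

LOAD_FAST_LOAD_FAST b,b → push 18,18. Stack: [18, 18]
BINARY_OP + → 18 + 18 = 36. Stack: [36]
STORE_FAST t → t=36. Stack: []
LOAD_CONST → push 0. Stack: [0]
STORE_FAST i → i=0. Stack: []
LOAD_FAST i → push 0. Stack: [0]
LOAD_CONST → push 4. Stack: [0, 4]
COMPARE_OP bool(<) → 0 vs 4 = True. Stack: [True]
POP_JUMP_IF_FALSE → pop True; no jump. Stack: []
LOAD_FAST_LOAD_FAST t,b → push 36,18. Stack: [36, 18]
BINARY_OP + → 36 + 18 = 54. Stack: [54]
STORE_FAST t → t=54. Stack: []
LOAD_FAST i → push 0. Stack: [0]
LOAD_CONST → push 1. Stack: [0, 1]
BINARY_OP + → 0 + 1 = 1. Stack: [1]
STORE_FAST i → i=1. Stack: []
LOAD_FAST i → push 1. Stack: [1]
LOAD_CONST → push 4. Stack: [1, 4]
COMPARE_OP bool(<) → 1 vs 4 = True. Stack: [True]
POP_JUMP_IF_FALSE → pop True; no jump. Stack: []
LOAD_FAST_LOAD_FAST t,b → push 54,18. Stack: [54, 18]
BINARY_OP + → 54 + 18 = 72. Stack: [72]
STORE_FAST t → t=72. Stack: []
LOAD_FAST i → push 1. Stack: [1]
LOAD_CONST → push 1. Stack: [1, 1]
BINARY_OP + → 1 + 1 = 2. Stack: [2]
STORE_FAST i → i=2. Stack: []
LOAD_FAST i → push 2. Stack: [2]
LOAD_CONST → push 4. Stack: [2, 4]
COMPARE_OP bool(<) → 2 vs 4 = True. Stack: [True]
POP_JUMP_IF_FALSE → pop True; no jump. Stack: []
LOAD_FAST_LOAD_FAST t,b → push 72,18. Stack: [72, 18]
BINARY_OP + → 72 + 18 = 90. Stack: [90]
STORE_FAST t → t=90. Stack: []
LOAD_FAST i → push 2. Stack: [2]
LOAD_CONST → push 1. Stack: [2, 1]
BINARY_OP + → 2 + 1 = 3. Stack: [3]
STORE_FAST i → i=3. Stack: []
LOAD_FAST i → push 3. Stack: [3]
LOAD_CONST → push 4. Stack: [3, 4]
COMPARE_OP bool(<) → 3 vs 4 = True. Stack: [True]
POP_JUMP_IF_FALSE → pop True; no jump. Stack: []
LOAD_FAST_LOAD_FAST t,b → push 90,18. Stack: [90, 18]
BINARY_OP + → 90 + 18 = 108. Stack: [108]
STORE_FAST t → t=108. Stack: []
LOAD_FAST i → push 3. Stack: [3]
LOAD_CONST → push 1. Stack: [3, 1]
BINARY_OP + → 3 + 1 = 4. Stack: [4]
STORE_FAST i → i=4. Stack: []
LOAD_FAST i → push 4. Stack: [4]
LOAD_CONST → push 4. Stack: [4, 4]
COMPARE_OP bool(<) → 4 vs 4 = False. Stack: [False]
POP_JUMP_IF_FALSE → pop False; jump. Stack: []
LOAD_FAST t → push 108. Stack: [108]
RETURN_VALUE → return 108.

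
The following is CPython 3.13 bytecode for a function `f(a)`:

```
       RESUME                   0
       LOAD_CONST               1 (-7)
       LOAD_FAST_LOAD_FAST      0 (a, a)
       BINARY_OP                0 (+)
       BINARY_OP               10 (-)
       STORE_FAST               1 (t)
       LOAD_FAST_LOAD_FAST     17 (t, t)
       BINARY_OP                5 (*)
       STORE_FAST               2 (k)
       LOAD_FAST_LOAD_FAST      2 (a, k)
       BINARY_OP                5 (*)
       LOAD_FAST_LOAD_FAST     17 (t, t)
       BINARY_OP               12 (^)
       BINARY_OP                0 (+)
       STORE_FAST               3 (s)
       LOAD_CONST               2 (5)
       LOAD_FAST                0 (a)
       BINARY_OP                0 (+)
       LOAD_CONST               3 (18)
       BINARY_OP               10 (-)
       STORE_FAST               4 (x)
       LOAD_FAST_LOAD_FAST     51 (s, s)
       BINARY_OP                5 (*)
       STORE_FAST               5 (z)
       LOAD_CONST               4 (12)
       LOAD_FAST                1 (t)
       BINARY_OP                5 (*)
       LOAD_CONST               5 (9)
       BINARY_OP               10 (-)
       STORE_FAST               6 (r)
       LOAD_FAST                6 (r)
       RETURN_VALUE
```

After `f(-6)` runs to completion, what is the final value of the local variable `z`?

LOAD_CONST → push -7. Stack: [-7]
LOAD_FAST_LOAD_FAST a,a → push -6,-6. Stack: [-7, -6, -6]
BINARY_OP + → -6 + -6 = -12. Stack: [-7, -12]
BINARY_OP - → -7 - -12 = 5. Stack: [5]
STORE_FAST t → t=5. Stack: []
LOAD_FAST_LOAD_FAST t,t → push 5,5. Stack: [5, 5]
BINARY_OP * → 5 * 5 = 25. Stack: [25]
STORE_FAST k → k=25. Stack: []
LOAD_FAST_LOAD_FAST a,k → push -6,25. Stack: [-6, 25]
BINARY_OP * → -6 * 25 = -150. Stack: [-150]
LOAD_FAST_LOAD_FAST t,t → push 5,5. Stack: [-150, 5, 5]
BINARY_OP ^ → 5 ^ 5 = 0. Stack: [-150, 0]
BINARY_OP + → -150 + 0 = -150. Stack: [-150]
STORE_FAST s → s=-150. Stack: []
LOAD_CONST → push 5. Stack: [5]
LOAD_FAST a → push -6. Stack: [5, -6]
BINARY_OP + → 5 + -6 = -1. Stack: [-1]
LOAD_CONST → push 18. Stack: [-1, 18]
BINARY_OP - → -1 - 18 = -19. Stack: [-19]
STORE_FAST x → x=-19. Stack: []
LOAD_FAST_LOAD_FAST s,s → push -150,-150. Stack: [-150, -150]
BINARY_OP * → -150 * -150 = 22500. Stack: [22500]
STORE_FAST z → z=22500. Stack: []
LOAD_CONST → push 12. Stack: [12]
LOAD_FAST t → push 5. Stack: [12, 5]
BINARY_OP * → 12 * 5 = 60. Stack: [60]
LOAD_CONST → push 9. Stack: [60, 9]
BINARY_OP - → 60 - 9 = 51. Stack: [51]
STORE_FAST r → r=51. Stack: []
LOAD_FAST r → push 51. Stack: [51]
RETURN_VALUE → return 51.

22500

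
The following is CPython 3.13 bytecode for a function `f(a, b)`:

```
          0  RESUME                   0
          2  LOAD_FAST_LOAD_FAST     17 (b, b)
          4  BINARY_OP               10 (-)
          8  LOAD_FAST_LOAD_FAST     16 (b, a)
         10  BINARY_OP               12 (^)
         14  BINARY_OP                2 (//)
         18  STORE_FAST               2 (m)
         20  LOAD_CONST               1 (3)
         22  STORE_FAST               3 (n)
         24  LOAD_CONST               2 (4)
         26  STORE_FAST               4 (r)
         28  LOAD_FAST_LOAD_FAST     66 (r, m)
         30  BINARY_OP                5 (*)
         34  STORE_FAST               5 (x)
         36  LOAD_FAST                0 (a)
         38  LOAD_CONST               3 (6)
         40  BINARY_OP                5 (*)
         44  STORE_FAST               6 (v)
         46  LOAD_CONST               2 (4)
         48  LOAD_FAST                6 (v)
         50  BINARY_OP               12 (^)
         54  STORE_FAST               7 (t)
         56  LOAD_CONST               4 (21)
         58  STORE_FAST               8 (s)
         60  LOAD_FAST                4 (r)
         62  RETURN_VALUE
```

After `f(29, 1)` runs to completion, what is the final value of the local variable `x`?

0

LOAD_FAST_LOAD_FAST b,b → push 1,1. Stack: [1, 1]
BINARY_OP - → 1 - 1 = 0. Stack: [0]
LOAD_FAST_LOAD_FAST b,a → push 1,29. Stack: [0, 1, 29]
BINARY_OP ^ → 1 ^ 29 = 28. Stack: [0, 28]
BINARY_OP // → 0 // 28 = 0. Stack: [0]
STORE_FAST m → m=0. Stack: []
LOAD_CONST → push 3. Stack: [3]
STORE_FAST n → n=3. Stack: []
LOAD_CONST → push 4. Stack: [4]
STORE_FAST r → r=4. Stack: []
LOAD_FAST_LOAD_FAST r,m → push 4,0. Stack: [4, 0]
BINARY_OP * → 4 * 0 = 0. Stack: [0]
STORE_FAST x → x=0. Stack: []
LOAD_FAST a → push 29. Stack: [29]
LOAD_CONST → push 6. Stack: [29, 6]
BINARY_OP * → 29 * 6 = 174. Stack: [174]
STORE_FAST v → v=174. Stack: []
LOAD_CONST → push 4. Stack: [4]
LOAD_FAST v → push 174. Stack: [4, 174]
BINARY_OP ^ → 4 ^ 174 = 170. Stack: [170]
STORE_FAST t → t=170. Stack: []
LOAD_CONST → push 21. Stack: [21]
STORE_FAST s → s=21. Stack: []
LOAD_FAST r → push 4. Stack: [4]
RETURN_VALUE → return 4.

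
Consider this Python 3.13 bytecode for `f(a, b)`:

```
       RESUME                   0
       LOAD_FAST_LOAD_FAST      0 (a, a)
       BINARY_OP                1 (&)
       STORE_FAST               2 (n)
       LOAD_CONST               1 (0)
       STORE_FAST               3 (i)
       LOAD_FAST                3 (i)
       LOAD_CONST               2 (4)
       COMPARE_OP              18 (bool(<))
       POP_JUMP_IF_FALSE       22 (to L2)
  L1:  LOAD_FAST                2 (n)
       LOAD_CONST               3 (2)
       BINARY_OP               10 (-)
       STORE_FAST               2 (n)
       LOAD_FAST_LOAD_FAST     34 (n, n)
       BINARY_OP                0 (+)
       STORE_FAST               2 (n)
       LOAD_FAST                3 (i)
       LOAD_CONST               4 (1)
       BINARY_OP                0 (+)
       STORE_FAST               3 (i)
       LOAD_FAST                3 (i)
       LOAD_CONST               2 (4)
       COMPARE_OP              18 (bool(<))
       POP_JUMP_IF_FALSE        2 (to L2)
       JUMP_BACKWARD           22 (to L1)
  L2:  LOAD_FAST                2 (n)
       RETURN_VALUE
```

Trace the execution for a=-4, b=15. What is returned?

LOAD_FAST_LOAD_FAST a,a → push -4,-4
BINARY_OP & → -4 & -4 = -4
STORE_FAST n → n=-4
LOAD_CONST → push 0
STORE_FAST i → i=0
LOAD_FAST i → push 0
LOAD_CONST → push 4
COMPARE_OP bool(<) → 0 vs 4 = True
POP_JUMP_IF_FALSE → pop True; no jump
LOAD_FAST n → push -4
LOAD_CONST → push 2
BINARY_OP - → -4 - 2 = -6
STORE_FAST n → n=-6
LOAD_FAST_LOAD_FAST n,n → push -6,-6
BINARY_OP + → -6 + -6 = -12
STORE_FAST n → n=-12
LOAD_FAST i → push 0
LOAD_CONST → push 1
BINARY_OP + → 0 + 1 = 1
STORE_FAST i → i=1
LOAD_FAST i → push 1
LOAD_CONST → push 4
COMPARE_OP bool(<) → 1 vs 4 = True
POP_JUMP_IF_FALSE → pop True; no jump
LOAD_FAST n → push -12
LOAD_CONST → push 2
BINARY_OP - → -12 - 2 = -14
STORE_FAST n → n=-14
LOAD_FAST_LOAD_FAST n,n → push -14,-14
BINARY_OP + → -14 + -14 = -28
STORE_FAST n → n=-28
LOAD_FAST i → push 1
LOAD_CONST → push 1
BINARY_OP + → 1 + 1 = 2
STORE_FAST i → i=2
LOAD_FAST i → push 2
LOAD_CONST → push 4
COMPARE_OP bool(<) → 2 vs 4 = True
POP_JUMP_IF_FALSE → pop True; no jump
LOAD_FAST n → push -28
LOAD_CONST → push 2
BINARY_OP - → -28 - 2 = -30
STORE_FAST n → n=-30
LOAD_FAST_LOAD_FAST n,n → push -30,-30
BINARY_OP + → -30 + -30 = -60
STORE_FAST n → n=-60
LOAD_FAST i → push 2
LOAD_CONST → push 1
BINARY_OP + → 2 + 1 = 3
STORE_FAST i → i=3
LOAD_FAST i → push 3
LOAD_CONST → push 4
COMPARE_OP bool(<) → 3 vs 4 = True
POP_JUMP_IF_FALSE → pop True; no jump
LOAD_FAST n → push -60
LOAD_CONST → push 2
BINARY_OP - → -60 - 2 = -62
STORE_FAST n → n=-62
LOAD_FAST_LOAD_FAST n,n → push -62,-62
BINARY_OP + → -62 + -62 = -124
STORE_FAST n → n=-124
LOAD_FAST i → push 3
LOAD_CONST → push 1
BINARY_OP + → 3 + 1 = 4
STORE_FAST i → i=4
LOAD_FAST i → push 4
LOAD_CONST → push 4
COMPARE_OP bool(<) → 4 vs 4 = False
POP_JUMP_IF_FALSE → pop False; jump
LOAD_FAST n → push -124
RETURN_VALUE → return -124.

-124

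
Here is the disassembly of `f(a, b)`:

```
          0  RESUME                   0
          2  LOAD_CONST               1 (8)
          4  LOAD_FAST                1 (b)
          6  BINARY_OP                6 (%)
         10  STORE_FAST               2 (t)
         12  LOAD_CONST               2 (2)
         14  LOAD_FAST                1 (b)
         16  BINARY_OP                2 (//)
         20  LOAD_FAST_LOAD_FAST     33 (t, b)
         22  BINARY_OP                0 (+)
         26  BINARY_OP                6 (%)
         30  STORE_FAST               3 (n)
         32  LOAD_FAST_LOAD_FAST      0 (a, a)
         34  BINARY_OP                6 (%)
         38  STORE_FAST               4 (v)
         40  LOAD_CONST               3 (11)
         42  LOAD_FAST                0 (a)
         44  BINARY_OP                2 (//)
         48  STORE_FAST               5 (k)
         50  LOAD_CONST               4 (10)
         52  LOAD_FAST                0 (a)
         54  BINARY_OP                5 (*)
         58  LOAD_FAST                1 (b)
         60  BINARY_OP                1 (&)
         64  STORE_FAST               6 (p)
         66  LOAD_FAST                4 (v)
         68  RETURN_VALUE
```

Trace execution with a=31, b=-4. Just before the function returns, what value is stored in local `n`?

LOAD_CONST → push 8. Stack: [8]
LOAD_FAST b → push -4. Stack: [8, -4]
BINARY_OP % → 8 % -4 = 0. Stack: [0]
STORE_FAST t → t=0. Stack: []
LOAD_CONST → push 2. Stack: [2]
LOAD_FAST b → push -4. Stack: [2, -4]
BINARY_OP // → 2 // -4 = -1. Stack: [-1]
LOAD_FAST_LOAD_FAST t,b → push 0,-4. Stack: [-1, 0, -4]
BINARY_OP + → 0 + -4 = -4. Stack: [-1, -4]
BINARY_OP % → -1 % -4 = -1. Stack: [-1]
STORE_FAST n → n=-1. Stack: []
LOAD_FAST_LOAD_FAST a,a → push 31,31. Stack: [31, 31]
BINARY_OP % → 31 % 31 = 0. Stack: [0]
STORE_FAST v → v=0. Stack: []
LOAD_CONST → push 11. Stack: [11]
LOAD_FAST a → push 31. Stack: [11, 31]
BINARY_OP // → 11 // 31 = 0. Stack: [0]
STORE_FAST k → k=0. Stack: []
LOAD_CONST → push 10. Stack: [10]
LOAD_FAST a → push 31. Stack: [10, 31]
BINARY_OP * → 10 * 31 = 310. Stack: [310]
LOAD_FAST b → push -4. Stack: [310, -4]
BINARY_OP & → 310 & -4 = 308. Stack: [308]
STORE_FAST p → p=308. Stack: []
LOAD_FAST v → push 0. Stack: [0]
RETURN_VALUE → return 0.

-1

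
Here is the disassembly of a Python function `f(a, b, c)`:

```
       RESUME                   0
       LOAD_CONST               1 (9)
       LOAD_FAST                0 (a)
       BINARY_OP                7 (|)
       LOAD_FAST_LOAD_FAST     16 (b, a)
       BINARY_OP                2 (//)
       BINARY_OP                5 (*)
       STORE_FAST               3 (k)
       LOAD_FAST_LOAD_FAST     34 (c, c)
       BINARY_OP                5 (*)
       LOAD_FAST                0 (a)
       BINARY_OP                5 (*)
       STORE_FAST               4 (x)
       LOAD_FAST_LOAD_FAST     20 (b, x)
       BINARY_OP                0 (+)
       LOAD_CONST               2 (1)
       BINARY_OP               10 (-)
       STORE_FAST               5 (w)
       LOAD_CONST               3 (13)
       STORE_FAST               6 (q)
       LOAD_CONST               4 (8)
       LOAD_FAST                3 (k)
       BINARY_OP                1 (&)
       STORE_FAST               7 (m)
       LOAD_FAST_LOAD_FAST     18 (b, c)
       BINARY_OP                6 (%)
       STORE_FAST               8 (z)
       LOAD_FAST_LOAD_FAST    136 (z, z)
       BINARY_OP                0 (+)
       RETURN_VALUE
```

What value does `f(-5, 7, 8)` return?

14

LOAD_CONST → push 9. Stack: [9]
LOAD_FAST a → push -5. Stack: [9, -5]
BINARY_OP | → 9 | -5 = -5. Stack: [-5]
LOAD_FAST_LOAD_FAST b,a → push 7,-5. Stack: [-5, 7, -5]
BINARY_OP // → 7 // -5 = -2. Stack: [-5, -2]
BINARY_OP * → -5 * -2 = 10. Stack: [10]
STORE_FAST k → k=10. Stack: []
LOAD_FAST_LOAD_FAST c,c → push 8,8. Stack: [8, 8]
BINARY_OP * → 8 * 8 = 64. Stack: [64]
LOAD_FAST a → push -5. Stack: [64, -5]
BINARY_OP * → 64 * -5 = -320. Stack: [-320]
STORE_FAST x → x=-320. Stack: []
LOAD_FAST_LOAD_FAST b,x → push 7,-320. Stack: [7, -320]
BINARY_OP + → 7 + -320 = -313. Stack: [-313]
LOAD_CONST → push 1. Stack: [-313, 1]
BINARY_OP - → -313 - 1 = -314. Stack: [-314]
STORE_FAST w → w=-314. Stack: []
LOAD_CONST → push 13. Stack: [13]
STORE_FAST q → q=13. Stack: []
LOAD_CONST → push 8. Stack: [8]
LOAD_FAST k → push 10. Stack: [8, 10]
BINARY_OP & → 8 & 10 = 8. Stack: [8]
STORE_FAST m → m=8. Stack: []
LOAD_FAST_LOAD_FAST b,c → push 7,8. Stack: [7, 8]
BINARY_OP % → 7 % 8 = 7. Stack: [7]
STORE_FAST z → z=7. Stack: []
LOAD_FAST_LOAD_FAST z,z → push 7,7. Stack: [7, 7]
BINARY_OP + → 7 + 7 = 14. Stack: [14]
RETURN_VALUE → return 14.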